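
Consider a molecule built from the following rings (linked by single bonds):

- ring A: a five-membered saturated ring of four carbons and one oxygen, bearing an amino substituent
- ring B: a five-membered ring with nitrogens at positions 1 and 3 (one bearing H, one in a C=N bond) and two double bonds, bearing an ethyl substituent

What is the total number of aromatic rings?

1

Ring A has only sp³ atoms, so it is not fully conjugated — not aromatic (tetrahydrofuran).
Ring B is planar and fully conjugated; 2 ring double bonds (4 π electrons) plus a heteroatom lone pair (2) give 6 π electrons. That satisfies 4n+2 with n=1, so ring B is aromatic (imidazole).
Aromatic: B. Total: 1.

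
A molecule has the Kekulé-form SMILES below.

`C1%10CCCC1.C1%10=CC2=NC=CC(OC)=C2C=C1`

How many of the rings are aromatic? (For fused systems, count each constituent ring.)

2

The SMILES encodes a five-membered saturated carbon ring; two fused six-membered rings, each with three alternating double bonds; one ring is all carbon and the other has one ring nitrogen.
The 5-membered ring has only sp³ atoms, so it is not fully conjugated — not aromatic (cyclopentane).
The fused 6/6-membered bicyclic (with one nitrogen) is a single π system with 10 sp² atoms and 10 π electrons from ring double bonds. 10 = 4(2)+2, so the system is aromatic and both rings count as aromatic (quinoline).
2 of the 3 rings are aromatic. Total: 2.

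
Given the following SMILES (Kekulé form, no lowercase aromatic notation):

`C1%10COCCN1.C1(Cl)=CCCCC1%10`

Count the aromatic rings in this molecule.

0

The SMILES encodes a six-membered saturated ring with an oxygen and an N–H nitrogen at positions 1 and 4; a six-membered carbon ring with one C=C double bond.
The 6-membered ring with one oxygen and one N–H (1,4) has only sp³ atoms, so it is not fully conjugated — not aromatic (morpholine).
The 6-membered ring has four sp³ carbons, so it is not fully conjugated — not aromatic (cyclohexene).
None of the rings are aromatic. Total: 0.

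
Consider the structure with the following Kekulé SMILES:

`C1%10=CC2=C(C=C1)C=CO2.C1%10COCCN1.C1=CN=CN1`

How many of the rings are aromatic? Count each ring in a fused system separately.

3

The SMILES encodes a six-membered carbon ring with three alternating C=C double bonds, fused to a five-membered ring containing one oxygen and two C=C double bonds; a six-membered saturated ring with an oxygen and an N–H nitrogen at positions 1 and 4; a five-membered ring with nitrogens at positions 1 and 3 (one bearing H, one in a C=N bond) and two double bonds.
The fused 6/5-membered bicyclic (with one oxygen) is a single π system with 9 sp² atoms and 10 π electrons from ring double bonds plus a heteroatom lone pair. 10 = 4(2)+2, so the system is aromatic and both rings count as aromatic (benzofuran).
The 6-membered ring with one oxygen and one N–H (1,4) has only sp³ atoms, so it is not fully conjugated — not aromatic (morpholine).
The 5-membered ring with two nitrogens (one N–H, one =N–) has a continuous p-orbital overlap around the ring; 2 ring double bonds (4 π electrons) plus a heteroatom lone pair (2) give 6 π electrons. Since 6 = 4n+2 (n=1), it is aromatic (imidazole).
3 of the 4 rings are aromatic. Total: 3.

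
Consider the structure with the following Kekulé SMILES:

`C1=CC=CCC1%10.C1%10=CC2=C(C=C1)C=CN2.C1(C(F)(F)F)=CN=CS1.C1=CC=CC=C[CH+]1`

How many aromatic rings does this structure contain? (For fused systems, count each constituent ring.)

The SMILES encodes a six-membered carbon ring with two conjugated C=C double bonds and two sp³ carbons; a six-membered carbon ring with three alternating C=C double bonds, fused to a five-membered ring containing one N–H nitrogen and two C=C double bonds; a five-membered ring with a sulfur at position 1 and a nitrogen at position 3 (in a C=N bond), with two double bonds; a seven-membered all-carbon ring bearing a positive charge on one carbon, with three C=C double bonds.
The 6-membered ring has two sp³ carbons, so it is not fully conjugated — not aromatic (1,3-cyclohexadiene).
The fused 6/5-membered bicyclic (with one N–H) is a single π system with 9 sp² atoms and 10 π electrons from ring double bonds plus a heteroatom lone pair. 10 = 4(2)+2, so the system is aromatic and both rings count as aromatic (indole).
The 5-membered ring with one sulfur and one =N– is planar and fully conjugated; 2 ring double bonds (4 π electrons) plus a heteroatom lone pair (2) give 6 π electrons. That satisfies 4n+2 with n=1, so it is aromatic (thiazole).
The 7-membered ring has a continuous p-orbital overlap around the ring; 3 ring double bonds (6 π electrons) plus the carbocation's empty p orbital (0, but keeps the ring conjugated) give 6 π electrons. 6 = 4(1)+2, so it is aromatic (tropylium cation).
4 of the 5 rings are aromatic. Total: 4.

4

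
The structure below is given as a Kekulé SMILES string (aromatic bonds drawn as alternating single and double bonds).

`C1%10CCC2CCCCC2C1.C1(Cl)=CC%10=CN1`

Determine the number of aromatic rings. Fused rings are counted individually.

1

The SMILES encodes two fused six-membered saturated carbon rings; a five-membered ring of four carbons and one nitrogen bearing a hydrogen, with two C=C double bonds.
The 6-membered ring has only sp³ atoms, so it is not fully conjugated — not aromatic (cyclohexane ring).
The second 6-membered ring has only sp³ atoms, so it is not fully conjugated — not aromatic (cyclohexane ring).
The 5-membered ring with one N–H is fully conjugated (every ring atom contributes a p orbital); 2 ring double bonds (4 π electrons) plus a heteroatom lone pair (2) give 6 π electrons. That satisfies 4n+2 with n=1, so it is aromatic (pyrrole).
1 of the 3 rings is aromatic. Total: 1.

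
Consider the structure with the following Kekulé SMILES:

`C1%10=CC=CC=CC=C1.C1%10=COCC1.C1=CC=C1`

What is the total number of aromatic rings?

The SMILES encodes an eight-membered carbon ring with four alternating C=C double bonds; a five-membered ring of four carbons and one oxygen, with one C=C double bond and two sp³ carbons; a four-membered carbon ring with two alternating C=C double bonds.
The 8-membered ring has only sp² ring atoms; a planar conformation would have a fully conjugated π system of 8 electrons. But 8 = 4(2), which is 4n not 4n+2, so it is not aromatic (cyclooctatetraene) — cyclooctatetraene distorts into a non-planar tub to avoid antiaromaticity.
The 5-membered ring with one oxygen has two sp³ carbons, so it is not fully conjugated — not aromatic (2,3-dihydrofuran).
The 4-membered ring has only sp² ring atoms; a planar conformation would have a fully conjugated π system of 4 electrons. But 4 = 4(1), which is 4n not 4n+2, so it is not aromatic (cyclobutadiene) — cyclobutadiene is antiaromatic and distorts to a rectangle.
None of the rings are aromatic. Total: 0.

0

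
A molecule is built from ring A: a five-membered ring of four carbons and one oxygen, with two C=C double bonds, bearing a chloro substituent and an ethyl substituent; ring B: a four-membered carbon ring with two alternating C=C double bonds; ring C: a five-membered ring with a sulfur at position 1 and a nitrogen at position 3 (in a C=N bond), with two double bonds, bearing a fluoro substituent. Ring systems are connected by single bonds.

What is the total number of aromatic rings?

2

Ring A is planar and fully conjugated; 2 ring double bonds (4 π electrons) plus a heteroatom lone pair (2) give 6 π electrons. 6 = 4(1)+2, so ring A is aromatic (furan).
Ring B has only sp² ring atoms; a planar conformation would have a fully conjugated π system of 4 electrons. But 4 = 4(1), which is 4n not 4n+2, so ring B is not aromatic (cyclobutadiene) — cyclobutadiene is antiaromatic and distorts to a rectangle.
Ring C has a continuous p-orbital overlap around the ring; 2 ring double bonds (4 π electrons) plus a heteroatom lone pair (2) give 6 π electrons. 6 = 4(1)+2, so ring C is aromatic (thiazole).
Aromatic: A, C. Total: 2.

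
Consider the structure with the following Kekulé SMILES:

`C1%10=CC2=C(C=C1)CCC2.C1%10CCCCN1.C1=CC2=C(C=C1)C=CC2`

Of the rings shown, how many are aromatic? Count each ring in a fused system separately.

2

The SMILES encodes a six-membered carbon ring with three alternating C=C double bonds, fused to a saturated five-membered carbon ring; a six-membered saturated ring of five carbons and one N–H nitrogen; a six-membered carbon ring with three alternating C=C double bonds, fused to a five-membered carbon ring containing one C=C double bond and one sp³ carbon.
The 6-membered ring is planar and fully conjugated; 3 ring double bonds give 6 π electrons. 6 = 4(1)+2, so it is aromatic (benzene ring).
The 5-membered ring has three sp³ carbons, so it is not fully conjugated — not aromatic (cyclopentane ring).
The 6-membered ring with one N–H has only sp³ atoms, so it is not fully conjugated — not aromatic (piperidine).
The second 6-membered ring is fully conjugated (every ring atom contributes a p orbital); 3 ring double bonds give 6 π electrons. Since 6 = 4n+2 (n=1), it is aromatic (benzene ring).
The second 5-membered ring has one sp³ carbon, so it is not fully conjugated — not aromatic (cyclopentene ring).
2 of the 5 rings are aromatic. Total: 2.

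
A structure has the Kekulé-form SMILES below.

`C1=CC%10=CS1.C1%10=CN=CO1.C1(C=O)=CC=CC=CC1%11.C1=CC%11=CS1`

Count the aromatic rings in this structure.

3

The SMILES encodes a five-membered ring of four carbons and one sulfur, with two C=C double bonds; a five-membered ring with an oxygen at position 1 and a nitrogen at position 3 (in a C=N bond), with two double bonds; a seven-membered carbon ring with three C=C double bonds and one sp³ carbon; a five-membered ring of four carbons and one sulfur, with two C=C double bonds.
The 5-membered ring with one sulfur has a continuous p-orbital overlap around the ring; 2 ring double bonds (4 π electrons) plus a heteroatom lone pair (2) give 6 π electrons. That satisfies 4n+2 with n=1, so it is aromatic (thiophene).
The 5-membered ring with one oxygen and one =N– is fully conjugated (every ring atom contributes a p orbital); 2 ring double bonds (4 π electrons) plus a heteroatom lone pair (2) give 6 π electrons. Since 6 = 4n+2 (n=1), it is aromatic (oxazole).
The 7-membered ring has one sp³ carbon, so it is not fully conjugated — not aromatic (cycloheptatriene).
The second 5-membered ring with one sulfur is planar and fully conjugated; 2 ring double bonds (4 π electrons) plus a heteroatom lone pair (2) give 6 π electrons. That satisfies 4n+2 with n=1, so it is aromatic (thiophene).
3 of the 4 rings are aromatic. Total: 3.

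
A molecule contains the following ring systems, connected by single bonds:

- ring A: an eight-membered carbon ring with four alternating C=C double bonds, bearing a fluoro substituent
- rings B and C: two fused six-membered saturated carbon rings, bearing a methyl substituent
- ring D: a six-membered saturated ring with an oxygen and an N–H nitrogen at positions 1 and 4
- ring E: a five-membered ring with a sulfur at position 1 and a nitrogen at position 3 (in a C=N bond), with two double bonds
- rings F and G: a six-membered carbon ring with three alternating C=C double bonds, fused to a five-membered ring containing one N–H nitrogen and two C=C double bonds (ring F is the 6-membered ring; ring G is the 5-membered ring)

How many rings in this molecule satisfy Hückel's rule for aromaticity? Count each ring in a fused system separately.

3

Ring A has only sp² ring atoms; a planar conformation would have a fully conjugated π system of 8 electrons. But 8 = 4(2), which is 4n not 4n+2, so ring A is not aromatic (cyclooctatetraene) — cyclooctatetraene distorts into a non-planar tub to avoid antiaromaticity.
Ring B has only sp³ atoms, so it is not fully conjugated — not aromatic (cyclohexane ring).
Ring C has only sp³ atoms, so it is not fully conjugated — not aromatic (cyclohexane ring).
Ring D has only sp³ atoms, so it is not fully conjugated — not aromatic (morpholine).
Ring E has a continuous p-orbital overlap around the ring; 2 ring double bonds (4 π electrons) plus a heteroatom lone pair (2) give 6 π electrons. Since 6 = 4n+2 (n=1), ring E is aromatic (thiazole).
Rings F and G form a fused bicyclic system (with one N–H) with 9 sp² atoms and 10 π electrons from ring double bonds plus a heteroatom lone pair. 10 = 4(2)+2, so the system is aromatic and both rings count as aromatic (indole).
Aromatic: E, F, G. Total: 3.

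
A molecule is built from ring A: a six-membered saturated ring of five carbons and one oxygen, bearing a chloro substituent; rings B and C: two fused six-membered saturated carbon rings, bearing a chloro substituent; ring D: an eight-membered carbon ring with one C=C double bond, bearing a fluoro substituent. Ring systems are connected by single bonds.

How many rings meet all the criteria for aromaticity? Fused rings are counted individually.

Ring A has only sp³ atoms, so it is not fully conjugated — not aromatic (tetrahydropyran).
Ring B has only sp³ atoms, so it is not fully conjugated — not aromatic (cyclohexane ring).
Ring C has only sp³ atoms, so it is not fully conjugated — not aromatic (cyclohexane ring).
Ring D has six sp³ carbons, so it is not fully conjugated — not aromatic (cyclooctene).
No ring is aromatic. Total: 0.

0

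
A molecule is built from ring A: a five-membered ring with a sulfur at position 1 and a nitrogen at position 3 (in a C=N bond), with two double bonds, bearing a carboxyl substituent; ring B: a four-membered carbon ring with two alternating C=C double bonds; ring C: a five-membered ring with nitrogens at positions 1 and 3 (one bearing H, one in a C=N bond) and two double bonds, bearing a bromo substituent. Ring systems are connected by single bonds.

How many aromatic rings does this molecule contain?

Ring A has a continuous p-orbital overlap around the ring; 2 ring double bonds (4 π electrons) plus a heteroatom lone pair (2) give 6 π electrons. That satisfies 4n+2 with n=1, so ring A is aromatic (thiazole).
Ring B has only sp² ring atoms; a planar conformation would have a fully conjugated π system of 4 electrons. But 4 = 4(1), which is 4n not 4n+2, so ring B is not aromatic (cyclobutadiene) — cyclobutadiene is antiaromatic and distorts to a rectangle.
Ring C is fully conjugated (every ring atom contributes a p orbital); 2 ring double bonds (4 π electrons) plus a heteroatom lone pair (2) give 6 π electrons. Since 6 = 4n+2 (n=1), ring C is aromatic (imidazole).
Aromatic: A, C. Total: 2.

2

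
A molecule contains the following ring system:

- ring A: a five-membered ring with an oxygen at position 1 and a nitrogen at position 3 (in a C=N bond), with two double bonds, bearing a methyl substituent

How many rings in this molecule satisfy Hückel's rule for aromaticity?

Ring A is fully conjugated (every ring atom contributes a p orbital); 2 ring double bonds (4 π electrons) plus a heteroatom lone pair (2) give 6 π electrons. That satisfies 4n+2 with n=1, so ring A is aromatic (oxazole).

1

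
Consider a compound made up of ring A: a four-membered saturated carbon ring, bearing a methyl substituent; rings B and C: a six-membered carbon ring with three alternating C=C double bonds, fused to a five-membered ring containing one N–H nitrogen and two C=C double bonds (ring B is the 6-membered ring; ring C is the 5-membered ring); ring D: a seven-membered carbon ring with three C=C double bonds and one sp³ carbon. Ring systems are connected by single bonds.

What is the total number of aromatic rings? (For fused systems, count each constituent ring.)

Ring A has only sp³ atoms, so it is not fully conjugated — not aromatic (cyclobutane).
Rings B and C form a fused bicyclic system (with one N–H) with 9 sp² atoms and 10 π electrons from ring double bonds plus a heteroatom lone pair. 10 = 4(2)+2, so the system is aromatic and both rings count as aromatic (indole).
Ring D has one sp³ carbon, so it is not fully conjugated — not aromatic (cycloheptatriene).
Aromatic: B, C. Total: 2.

2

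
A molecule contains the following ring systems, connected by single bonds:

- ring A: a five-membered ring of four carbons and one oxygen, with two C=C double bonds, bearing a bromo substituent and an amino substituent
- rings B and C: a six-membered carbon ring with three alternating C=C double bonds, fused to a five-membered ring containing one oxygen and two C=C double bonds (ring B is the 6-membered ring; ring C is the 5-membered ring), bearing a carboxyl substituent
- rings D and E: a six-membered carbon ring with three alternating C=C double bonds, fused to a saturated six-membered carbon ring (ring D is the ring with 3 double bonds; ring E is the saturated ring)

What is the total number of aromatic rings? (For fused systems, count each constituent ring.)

4

Ring A is fully conjugated (every ring atom contributes a p orbital); 2 ring double bonds (4 π electrons) plus a heteroatom lone pair (2) give 6 π electrons. That satisfies 4n+2 with n=1, so ring A is aromatic (furan).
Rings B and C form a fused bicyclic system (with one oxygen) with 9 sp² atoms and 10 π electrons from ring double bonds plus a heteroatom lone pair. 10 = 4(2)+2, so the system is aromatic and both rings count as aromatic (benzofuran).
Ring D has a continuous p-orbital overlap around the ring; 3 ring double bonds give 6 π electrons. That satisfies 4n+2 with n=1, so ring D is aromatic (benzene ring).
Ring E has four sp³ carbons, so it is not fully conjugated — not aromatic (cyclohexane ring).
Aromatic: A, B, C, D. Total: 4.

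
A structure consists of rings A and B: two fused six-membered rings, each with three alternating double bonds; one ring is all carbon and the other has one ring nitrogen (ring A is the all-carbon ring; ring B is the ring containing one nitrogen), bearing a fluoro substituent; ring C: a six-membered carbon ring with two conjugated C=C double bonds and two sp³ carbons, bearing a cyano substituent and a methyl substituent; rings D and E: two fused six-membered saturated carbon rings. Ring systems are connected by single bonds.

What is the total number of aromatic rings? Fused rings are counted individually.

2

Rings A and B form a fused bicyclic system (with one nitrogen) with 10 sp² atoms and 10 π electrons from ring double bonds. 10 = 4(2)+2, so the system is aromatic and both rings count as aromatic (quinoline).
Ring C has two sp³ carbons, so it is not fully conjugated — not aromatic (1,3-cyclohexadiene).
Ring D has only sp³ atoms, so it is not fully conjugated — not aromatic (cyclohexane ring).
Ring E has only sp³ atoms, so it is not fully conjugated — not aromatic (cyclohexane ring).
Aromatic: A, B. Total: 2.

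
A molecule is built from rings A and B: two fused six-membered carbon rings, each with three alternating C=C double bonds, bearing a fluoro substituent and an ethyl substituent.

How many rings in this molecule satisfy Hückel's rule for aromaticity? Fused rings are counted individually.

Rings A and B form a fused bicyclic system with 10 sp² atoms and 10 π electrons from ring double bonds. 10 = 4(2)+2, so the system is aromatic and both rings count as aromatic (naphthalene).
Aromatic: A, B. Total: 2.

2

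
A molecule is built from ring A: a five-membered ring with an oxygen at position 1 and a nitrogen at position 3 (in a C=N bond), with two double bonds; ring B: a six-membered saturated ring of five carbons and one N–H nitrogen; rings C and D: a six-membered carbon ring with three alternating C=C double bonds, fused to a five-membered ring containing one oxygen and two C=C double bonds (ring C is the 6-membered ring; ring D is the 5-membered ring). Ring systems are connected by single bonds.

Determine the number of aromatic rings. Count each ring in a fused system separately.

Ring A has a continuous p-orbital overlap around the ring; 2 ring double bonds (4 π electrons) plus a heteroatom lone pair (2) give 6 π electrons. Since 6 = 4n+2 (n=1), ring A is aromatic (oxazole).
Ring B has only sp³ atoms, so it is not fully conjugated — not aromatic (piperidine).
Rings C and D form a fused bicyclic system (with one oxygen) with 9 sp² atoms and 10 π electrons from ring double bonds plus a heteroatom lone pair. 10 = 4(2)+2, so the system is aromatic and both rings count as aromatic (benzofuran).
Aromatic: A, C, D. Total: 3.

3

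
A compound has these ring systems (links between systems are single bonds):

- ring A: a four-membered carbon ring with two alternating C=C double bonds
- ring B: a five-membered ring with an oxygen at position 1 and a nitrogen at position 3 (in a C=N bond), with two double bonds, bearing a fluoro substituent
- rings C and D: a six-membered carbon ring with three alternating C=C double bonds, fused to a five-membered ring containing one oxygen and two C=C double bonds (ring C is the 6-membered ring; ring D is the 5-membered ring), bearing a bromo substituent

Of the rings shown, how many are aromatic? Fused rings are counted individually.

3

Ring A has only sp² ring atoms; a planar conformation would have a fully conjugated π system of 4 electrons. But 4 = 4(1), which is 4n not 4n+2, so ring A is not aromatic (cyclobutadiene) — cyclobutadiene is antiaromatic and distorts to a rectangle.
Ring B is planar and fully conjugated; 2 ring double bonds (4 π electrons) plus a heteroatom lone pair (2) give 6 π electrons. 6 = 4(1)+2, so ring B is aromatic (oxazole).
Rings C and D form a fused bicyclic system (with one oxygen) with 9 sp² atoms and 10 π electrons from ring double bonds plus a heteroatom lone pair. 10 = 4(2)+2, so the system is aromatic and both rings count as aromatic (benzofuran).
Aromatic: B, C, D. Total: 3.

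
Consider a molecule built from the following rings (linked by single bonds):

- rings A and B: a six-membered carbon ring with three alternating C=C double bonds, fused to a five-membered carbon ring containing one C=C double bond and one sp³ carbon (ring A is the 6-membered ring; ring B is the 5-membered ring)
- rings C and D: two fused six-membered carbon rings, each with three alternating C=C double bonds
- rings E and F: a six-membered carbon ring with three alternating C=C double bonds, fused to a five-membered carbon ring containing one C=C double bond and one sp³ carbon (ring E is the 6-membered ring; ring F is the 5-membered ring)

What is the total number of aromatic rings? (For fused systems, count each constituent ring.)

Ring A is planar and fully conjugated; 3 ring double bonds give 6 π electrons. Since 6 = 4n+2 (n=1), ring A is aromatic (benzene ring).
Ring B has one sp³ carbon, so it is not fully conjugated — not aromatic (cyclopentene ring).
Rings C and D form a fused bicyclic system with 10 sp² atoms and 10 π electrons from ring double bonds. 10 = 4(2)+2, so the system is aromatic and both rings count as aromatic (naphthalene).
Ring E has a continuous p-orbital overlap around the ring; 3 ring double bonds give 6 π electrons. That satisfies 4n+2 with n=1, so ring E is aromatic (benzene ring).
Ring F has one sp³ carbon, so it is not fully conjugated — not aromatic (cyclopentene ring).
Aromatic: A, C, D, E. Total: 4.

4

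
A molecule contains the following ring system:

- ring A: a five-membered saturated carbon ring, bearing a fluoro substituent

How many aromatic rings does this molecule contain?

Ring A has only sp³ atoms, so it is not fully conjugated — not aromatic (cyclopentane).

0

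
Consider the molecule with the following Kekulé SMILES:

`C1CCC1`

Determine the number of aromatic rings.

The SMILES encodes a four-membered saturated carbon ring.
The 4-membered ring has only sp³ atoms, so it is not fully conjugated — not aromatic (cyclobutane).

0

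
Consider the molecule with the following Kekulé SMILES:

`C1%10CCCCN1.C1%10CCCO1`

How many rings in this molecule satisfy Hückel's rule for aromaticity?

The SMILES encodes a six-membered saturated ring of five carbons and one N–H nitrogen; a five-membered saturated ring of four carbons and one oxygen.
The 6-membered ring with one N–H has only sp³ atoms, so it is not fully conjugated — not aromatic (piperidine).
The 5-membered ring with one oxygen has only sp³ atoms, so it is not fully conjugated — not aromatic (tetrahydrofuran).
None of the rings are aromatic. Total: 0.

0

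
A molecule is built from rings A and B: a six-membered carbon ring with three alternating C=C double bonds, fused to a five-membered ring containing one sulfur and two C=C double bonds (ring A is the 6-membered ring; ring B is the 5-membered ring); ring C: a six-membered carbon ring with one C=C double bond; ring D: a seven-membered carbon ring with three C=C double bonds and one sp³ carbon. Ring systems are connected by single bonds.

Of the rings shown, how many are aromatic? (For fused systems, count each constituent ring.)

Rings A and B form a fused bicyclic system (with one sulfur) with 9 sp² atoms and 10 π electrons from ring double bonds plus a heteroatom lone pair. 10 = 4(2)+2, so the system is aromatic and both rings count as aromatic (benzothiophene).
Ring C has four sp³ carbons, so it is not fully conjugated — not aromatic (cyclohexene).
Ring D has one sp³ carbon, so it is not fully conjugated — not aromatic (cycloheptatriene).
Aromatic: A, B. Total: 2.

2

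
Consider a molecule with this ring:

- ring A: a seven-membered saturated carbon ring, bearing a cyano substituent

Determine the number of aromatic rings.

0

Ring A has only sp³ atoms, so it is not fully conjugated — not aromatic (cycloheptane).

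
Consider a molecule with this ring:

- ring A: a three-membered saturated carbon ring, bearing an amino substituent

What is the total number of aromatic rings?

Ring A has only sp³ atoms, so it is not fully conjugated — not aromatic (cyclopropane).

0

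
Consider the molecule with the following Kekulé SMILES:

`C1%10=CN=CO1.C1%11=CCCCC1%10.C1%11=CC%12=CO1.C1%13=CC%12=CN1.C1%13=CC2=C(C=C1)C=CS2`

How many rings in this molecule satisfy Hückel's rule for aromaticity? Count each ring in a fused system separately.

5

The SMILES encodes a five-membered ring with an oxygen at position 1 and a nitrogen at position 3 (in a C=N bond), with two double bonds; a six-membered carbon ring with one C=C double bond; a five-membered ring of four carbons and one oxygen, with two C=C double bonds; a five-membered ring of four carbons and one nitrogen bearing a hydrogen, with two C=C double bonds; a six-membered carbon ring with three alternating C=C double bonds, fused to a five-membered ring containing one sulfur and two C=C double bonds.
The 5-membered ring with one oxygen and one =N– is planar and fully conjugated; 2 ring double bonds (4 π electrons) plus a heteroatom lone pair (2) give 6 π electrons. That satisfies 4n+2 with n=1, so it is aromatic (oxazole).
The 6-membered ring has four sp³ carbons, so it is not fully conjugated — not aromatic (cyclohexene).
The 5-membered ring with one oxygen is planar and fully conjugated; 2 ring double bonds (4 π electrons) plus a heteroatom lone pair (2) give 6 π electrons. Since 6 = 4n+2 (n=1), it is aromatic (furan).
The 5-membered ring with one N–H is fully conjugated (every ring atom contributes a p orbital); 2 ring double bonds (4 π electrons) plus a heteroatom lone pair (2) give 6 π electrons. That satisfies 4n+2 with n=1, so it is aromatic (pyrrole).
The fused 6/5-membered bicyclic (with one sulfur) is a single π system with 9 sp² atoms and 10 π electrons from ring double bonds plus a heteroatom lone pair. 10 = 4(2)+2, so the system is aromatic and both rings count as aromatic (benzothiophene).
5 of the 6 rings are aromatic. Total: 5.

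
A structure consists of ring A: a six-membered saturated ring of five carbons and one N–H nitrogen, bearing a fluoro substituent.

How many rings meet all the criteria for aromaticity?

0

Ring A has only sp³ atoms, so it is not fully conjugated — not aromatic (piperidine).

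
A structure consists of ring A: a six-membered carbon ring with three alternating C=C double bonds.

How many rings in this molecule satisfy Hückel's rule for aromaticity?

1

Ring A is fully conjugated (every ring atom contributes a p orbital); 3 ring double bonds give 6 π electrons. Since 6 = 4n+2 (n=1), ring A is aromatic (benzene).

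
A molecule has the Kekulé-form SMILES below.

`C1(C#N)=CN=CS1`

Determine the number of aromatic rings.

The SMILES encodes a five-membered ring with a sulfur at position 1 and a nitrogen at position 3 (in a C=N bond), with two double bonds.
The 5-membered ring with one sulfur and one =N– is planar and fully conjugated; 2 ring double bonds (4 π electrons) plus a heteroatom lone pair (2) give 6 π electrons. 6 = 4(1)+2, so it is aromatic (thiazole).

1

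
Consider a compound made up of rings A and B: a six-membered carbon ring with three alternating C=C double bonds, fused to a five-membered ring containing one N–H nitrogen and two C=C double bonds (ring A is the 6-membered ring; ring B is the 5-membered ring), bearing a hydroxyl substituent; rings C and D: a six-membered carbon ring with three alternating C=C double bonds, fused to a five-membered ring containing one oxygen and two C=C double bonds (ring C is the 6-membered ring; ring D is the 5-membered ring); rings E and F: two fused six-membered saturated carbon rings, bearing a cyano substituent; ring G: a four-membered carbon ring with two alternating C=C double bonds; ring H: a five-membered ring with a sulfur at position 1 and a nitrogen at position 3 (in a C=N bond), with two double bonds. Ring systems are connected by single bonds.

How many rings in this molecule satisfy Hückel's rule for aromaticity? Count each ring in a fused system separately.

Rings A and B form a fused bicyclic system (with one N–H) with 9 sp² atoms and 10 π electrons from ring double bonds plus a heteroatom lone pair. 10 = 4(2)+2, so the system is aromatic and both rings count as aromatic (indole).
Rings C and D form a fused bicyclic system (with one oxygen) with 9 sp² atoms and 10 π electrons from ring double bonds plus a heteroatom lone pair. 10 = 4(2)+2, so the system is aromatic and both rings count as aromatic (benzofuran).
Ring E has only sp³ atoms, so it is not fully conjugated — not aromatic (cyclohexane ring).
Ring F has only sp³ atoms, so it is not fully conjugated — not aromatic (cyclohexane ring).
Ring G has only sp² ring atoms; a planar conformation would have a fully conjugated π system of 4 electrons. But 4 = 4(1), which is 4n not 4n+2, so ring G is not aromatic (cyclobutadiene) — cyclobutadiene is antiaromatic and distorts to a rectangle.
Ring H is planar and fully conjugated; 2 ring double bonds (4 π electrons) plus a heteroatom lone pair (2) give 6 π electrons. 6 = 4(1)+2, so ring H is aromatic (thiazole).
Aromatic: A, B, C, D, H. Total: 5.

5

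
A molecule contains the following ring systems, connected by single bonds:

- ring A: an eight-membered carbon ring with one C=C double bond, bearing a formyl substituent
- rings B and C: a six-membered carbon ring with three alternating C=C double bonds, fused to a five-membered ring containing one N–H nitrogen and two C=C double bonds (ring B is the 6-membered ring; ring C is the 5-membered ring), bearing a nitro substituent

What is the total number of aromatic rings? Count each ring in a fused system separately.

Ring A has six sp³ carbons, so it is not fully conjugated — not aromatic (cyclooctene).
Rings B and C form a fused bicyclic system (with one N–H) with 9 sp² atoms and 10 π electrons from ring double bonds plus a heteroatom lone pair. 10 = 4(2)+2, so the system is aromatic and both rings count as aromatic (indole).
Aromatic: B, C. Total: 2.

2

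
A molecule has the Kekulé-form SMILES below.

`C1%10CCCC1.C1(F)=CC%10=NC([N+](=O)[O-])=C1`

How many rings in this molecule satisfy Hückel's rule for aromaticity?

The SMILES encodes a five-membered saturated carbon ring; a six-membered ring of five carbons and one nitrogen with three alternating double bonds.
The 5-membered ring has only sp³ atoms, so it is not fully conjugated — not aromatic (cyclopentane).
The 6-membered ring with one nitrogen has a continuous p-orbital overlap around the ring; 3 ring double bonds give 6 π electrons. 6 = 4(1)+2, so it is aromatic (pyridine).
1 of the 2 rings is aromatic. Total: 1.

1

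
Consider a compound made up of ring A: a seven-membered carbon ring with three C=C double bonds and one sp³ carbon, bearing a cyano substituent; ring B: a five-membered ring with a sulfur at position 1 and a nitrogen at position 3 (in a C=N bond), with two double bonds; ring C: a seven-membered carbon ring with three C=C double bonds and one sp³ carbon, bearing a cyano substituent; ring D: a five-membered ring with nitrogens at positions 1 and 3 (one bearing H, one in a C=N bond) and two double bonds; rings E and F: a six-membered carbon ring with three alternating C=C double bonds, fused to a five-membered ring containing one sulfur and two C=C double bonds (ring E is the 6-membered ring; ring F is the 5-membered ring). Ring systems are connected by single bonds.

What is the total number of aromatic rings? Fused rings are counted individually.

4

Ring A has one sp³ carbon, so it is not fully conjugated — not aromatic (cycloheptatriene).
Ring B has a continuous p-orbital overlap around the ring; 2 ring double bonds (4 π electrons) plus a heteroatom lone pair (2) give 6 π electrons. Since 6 = 4n+2 (n=1), ring B is aromatic (thiazole).
Ring C has one sp³ carbon, so it is not fully conjugated — not aromatic (cycloheptatriene).
Ring D is planar and fully conjugated; 2 ring double bonds (4 π electrons) plus a heteroatom lone pair (2) give 6 π electrons. That satisfies 4n+2 with n=1, so ring D is aromatic (imidazole).
Rings E and F form a fused bicyclic system (with one sulfur) with 9 sp² atoms and 10 π electrons from ring double bonds plus a heteroatom lone pair. 10 = 4(2)+2, so the system is aromatic and both rings count as aromatic (benzothiophene).
Aromatic: B, D, E, F. Total: 4.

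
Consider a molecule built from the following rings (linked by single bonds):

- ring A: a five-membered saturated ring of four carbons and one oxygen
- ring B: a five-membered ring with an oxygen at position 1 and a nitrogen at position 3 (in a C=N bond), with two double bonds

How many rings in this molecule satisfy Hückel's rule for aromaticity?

1

Ring A has only sp³ atoms, so it is not fully conjugated — not aromatic (tetrahydrofuran).
Ring B has a continuous p-orbital overlap around the ring; 2 ring double bonds (4 π electrons) plus a heteroatom lone pair (2) give 6 π electrons. 6 = 4(1)+2, so ring B is aromatic (oxazole).
Aromatic: B. Total: 1.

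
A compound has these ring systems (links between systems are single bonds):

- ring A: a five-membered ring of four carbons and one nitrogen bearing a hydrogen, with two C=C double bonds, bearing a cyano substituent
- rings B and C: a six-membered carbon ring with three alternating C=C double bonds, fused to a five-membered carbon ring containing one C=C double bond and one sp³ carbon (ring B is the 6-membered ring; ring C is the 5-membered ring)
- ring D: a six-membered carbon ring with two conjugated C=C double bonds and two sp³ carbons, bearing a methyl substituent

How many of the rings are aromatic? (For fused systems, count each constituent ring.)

2

Ring A is planar and fully conjugated; 2 ring double bonds (4 π electrons) plus a heteroatom lone pair (2) give 6 π electrons. Since 6 = 4n+2 (n=1), ring A is aromatic (pyrrole).
Ring B is planar and fully conjugated; 3 ring double bonds give 6 π electrons. Since 6 = 4n+2 (n=1), ring B is aromatic (benzene ring).
Ring C has one sp³ carbon, so it is not fully conjugated — not aromatic (cyclopentene ring).
Ring D has two sp³ carbons, so it is not fully conjugated — not aromatic (1,3-cyclohexadiene).
Aromatic: A, B. Total: 2.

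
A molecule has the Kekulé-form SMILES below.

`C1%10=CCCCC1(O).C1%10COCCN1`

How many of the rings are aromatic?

The SMILES encodes a six-membered carbon ring with one C=C double bond; a six-membered saturated ring with an oxygen and an N–H nitrogen at positions 1 and 4.
The 6-membered ring has four sp³ carbons, so it is not fully conjugated — not aromatic (cyclohexene).
The 6-membered ring with one oxygen and one N–H (1,4) has only sp³ atoms, so it is not fully conjugated — not aromatic (morpholine).
None of the rings are aromatic. Total: 0.

0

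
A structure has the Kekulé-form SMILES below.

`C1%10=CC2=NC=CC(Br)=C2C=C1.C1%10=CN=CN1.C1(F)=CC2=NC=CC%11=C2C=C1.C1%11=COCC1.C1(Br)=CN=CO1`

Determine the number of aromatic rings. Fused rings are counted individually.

The SMILES encodes two fused six-membered rings, each with three alternating double bonds; one ring is all carbon and the other has one ring nitrogen; a five-membered ring with nitrogens at positions 1 and 3 (one bearing H, one in a C=N bond) and two double bonds; two fused six-membered rings, each with three alternating double bonds; one ring is all carbon and the other has one ring nitrogen; a five-membered ring of four carbons and one oxygen, with one C=C double bond and two sp³ carbons; a five-membered ring with an oxygen at position 1 and a nitrogen at position 3 (in a C=N bond), with two double bonds.
The fused 6/6-membered bicyclic (with one nitrogen) is a single π system with 10 sp² atoms and 10 π electrons from ring double bonds. 10 = 4(2)+2, so the system is aromatic and both rings count as aromatic (quinoline).
The 5-membered ring with two nitrogens (one N–H, one =N–) has a continuous p-orbital overlap around the ring; 2 ring double bonds (4 π electrons) plus a heteroatom lone pair (2) give 6 π electrons. Since 6 = 4n+2 (n=1), it is aromatic (imidazole).
The fused 6/6-membered bicyclic (with one nitrogen) is a single π system with 10 sp² atoms and 10 π electrons from ring double bonds. 10 = 4(2)+2, so the system is aromatic and both rings count as aromatic (quinoline).
The 5-membered ring with one oxygen has two sp³ carbons, so it is not fully conjugated — not aromatic (2,3-dihydrofuran).
The 5-membered ring with one oxygen and one =N– is planar and fully conjugated; 2 ring double bonds (4 π electrons) plus a heteroatom lone pair (2) give 6 π electrons. That satisfies 4n+2 with n=1, so it is aromatic (oxazole).
6 of the 7 rings are aromatic. Total: 6.

6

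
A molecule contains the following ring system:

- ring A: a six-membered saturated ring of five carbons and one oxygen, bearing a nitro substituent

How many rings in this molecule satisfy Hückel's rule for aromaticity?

0

Ring A has only sp³ atoms, so it is not fully conjugated — not aromatic (tetrahydropyran).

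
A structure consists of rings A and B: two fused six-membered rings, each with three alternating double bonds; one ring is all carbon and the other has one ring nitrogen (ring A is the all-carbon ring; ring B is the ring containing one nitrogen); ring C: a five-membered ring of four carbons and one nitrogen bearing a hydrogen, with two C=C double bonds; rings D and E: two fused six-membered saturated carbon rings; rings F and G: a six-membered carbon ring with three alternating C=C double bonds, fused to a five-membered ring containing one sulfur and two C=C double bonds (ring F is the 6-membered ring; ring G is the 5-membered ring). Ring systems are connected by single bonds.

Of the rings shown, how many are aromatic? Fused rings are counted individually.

5

Rings A and B form a fused bicyclic system (with one nitrogen) with 10 sp² atoms and 10 π electrons from ring double bonds. 10 = 4(2)+2, so the system is aromatic and both rings count as aromatic (quinoline).
Ring C is planar and fully conjugated; 2 ring double bonds (4 π electrons) plus a heteroatom lone pair (2) give 6 π electrons. Since 6 = 4n+2 (n=1), ring C is aromatic (pyrrole).
Ring D has only sp³ atoms, so it is not fully conjugated — not aromatic (cyclohexane ring).
Ring E has only sp³ atoms, so it is not fully conjugated — not aromatic (cyclohexane ring).
Rings F and G form a fused bicyclic system (with one sulfur) with 9 sp² atoms and 10 π electrons from ring double bonds plus a heteroatom lone pair. 10 = 4(2)+2, so the system is aromatic and both rings count as aromatic (benzothiophene).
Aromatic: A, B, C, F, G. Total: 5.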